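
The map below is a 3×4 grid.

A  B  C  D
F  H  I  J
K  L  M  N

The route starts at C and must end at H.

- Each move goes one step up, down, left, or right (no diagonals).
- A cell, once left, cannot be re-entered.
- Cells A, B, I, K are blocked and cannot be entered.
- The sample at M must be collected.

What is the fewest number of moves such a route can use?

Any route passes through M somewhere between C and H. Summing Manhattan distances along the two legs (C → M → H) gives a lower bound of 2 + 2 = 4 moves.
That bound ignores the blocked cells. Measuring each leg by the fewest moves that actually steer around them (C→M: 4; M→H: 2) raises the lower bound to 6.
A route of 6 moves exists: C → D → J → N → M → L → H.
Since 6 matches that lower bound, it is optimal.

6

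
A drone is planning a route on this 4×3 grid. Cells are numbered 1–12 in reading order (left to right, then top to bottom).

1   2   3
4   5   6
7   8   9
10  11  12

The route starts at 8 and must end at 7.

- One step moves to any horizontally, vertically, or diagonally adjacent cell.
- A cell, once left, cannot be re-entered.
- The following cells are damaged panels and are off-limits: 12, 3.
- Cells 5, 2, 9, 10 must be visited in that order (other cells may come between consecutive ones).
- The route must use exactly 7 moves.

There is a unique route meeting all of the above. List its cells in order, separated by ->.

8 -> 5 -> 2 -> 6 -> 9 -> 11 -> 10 -> 7

The waypoints must appear in the order 5, 2, 9, 10, with no cell reused.
Route from 8: up 2 to 2, down-right 1 to 6, down 1 to 9, down-left 1 to 11, left 1 to 10, up 1 to 7 — 7 moves in all.
Check: order respected (5 at step 1, 2 at step 2, 9 at step 4, 10 at step 6); 7 moves as required.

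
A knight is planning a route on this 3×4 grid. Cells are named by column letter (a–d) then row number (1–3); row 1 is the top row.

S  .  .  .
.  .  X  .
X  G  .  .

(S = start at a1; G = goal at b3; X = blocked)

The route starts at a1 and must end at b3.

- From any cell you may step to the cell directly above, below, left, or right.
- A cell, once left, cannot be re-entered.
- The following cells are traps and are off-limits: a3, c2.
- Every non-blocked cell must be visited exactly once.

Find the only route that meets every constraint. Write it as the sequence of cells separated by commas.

a1, a2, b2, b1, c1, d1, d2, d3, c3, b3

Need to visit all 10 open cells exactly once, starting at a1 and ending at b3.
Route from a1: down to a2, right to b2, up to b1, 2× right (reaching d1), 2× down (reaching d3), 2× left (reaching b3) — 9 moves in all.
Check: all 10 open cells covered.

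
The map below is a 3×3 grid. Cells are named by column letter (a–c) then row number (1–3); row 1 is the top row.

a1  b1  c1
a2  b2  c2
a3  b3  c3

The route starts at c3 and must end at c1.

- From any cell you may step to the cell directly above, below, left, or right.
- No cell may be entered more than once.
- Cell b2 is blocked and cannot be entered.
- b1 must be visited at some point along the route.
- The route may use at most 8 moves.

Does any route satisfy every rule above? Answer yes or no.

One route that works: c3 → b3 → a3 → a2 → a1 → b1 → c1.

yes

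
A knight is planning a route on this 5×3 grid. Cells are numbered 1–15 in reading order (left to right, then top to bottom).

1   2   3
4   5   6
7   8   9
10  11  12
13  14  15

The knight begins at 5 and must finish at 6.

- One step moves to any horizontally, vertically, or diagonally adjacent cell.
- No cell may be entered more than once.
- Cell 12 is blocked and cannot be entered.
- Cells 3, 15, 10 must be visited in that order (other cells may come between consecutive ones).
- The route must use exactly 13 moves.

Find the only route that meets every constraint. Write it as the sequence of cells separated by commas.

The waypoints must appear in the order 3, 15, 10, with no cell reused.
Route from 5: up-right to 3, 2× left (reaching 1), 2× down (reaching 7), 2× down-right (reaching 15), 2× left (reaching 13), up to 10, up-right to 8, right to 9, up to 6 — 13 moves in all.
Check: order respected (3 at step 1, 15 at step 7, 10 at step 10); 13 moves as required.

5, 3, 2, 1, 4, 7, 11, 15, 14, 13, 10, 8, 9, 6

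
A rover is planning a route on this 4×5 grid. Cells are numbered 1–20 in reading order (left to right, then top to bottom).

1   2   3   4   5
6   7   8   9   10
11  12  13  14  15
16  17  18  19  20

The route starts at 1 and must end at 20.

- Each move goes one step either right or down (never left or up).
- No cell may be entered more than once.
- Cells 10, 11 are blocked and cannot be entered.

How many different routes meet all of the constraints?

A right/down-only route from 1 to 20 makes exactly 3 down-moves and 4 right-moves in some order.
With no other constraints that would be C(7,3) = 35 routes.
Subtract routes through each blocked cell (inclusion–exclusion for overlaps): − through 10: 5 − through 11: 5 → 25.
That gives 25 routes.

25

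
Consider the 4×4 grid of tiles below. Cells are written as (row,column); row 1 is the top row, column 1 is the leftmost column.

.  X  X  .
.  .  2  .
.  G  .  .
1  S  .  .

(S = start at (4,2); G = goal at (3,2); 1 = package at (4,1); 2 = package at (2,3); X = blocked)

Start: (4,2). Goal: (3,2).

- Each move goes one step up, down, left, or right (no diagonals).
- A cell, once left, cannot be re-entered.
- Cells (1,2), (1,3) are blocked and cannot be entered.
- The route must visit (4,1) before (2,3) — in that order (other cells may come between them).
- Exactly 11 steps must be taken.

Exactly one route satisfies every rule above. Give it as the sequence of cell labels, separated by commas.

The waypoints must appear in the order (4,1), (2,3), with no cell reused.
Route from (4,2): left 1 to (4,1), up 2 to (2,1), right 3 to (2,4), down 2 to (4,4), left 1 to (4,3), up 1 to (3,3), left 1 to (3,2) — 11 moves in all.
Check: order respected (1 at step 1, 2 at step 5); 11 moves as required.

(4,2), (4,1), (3,1), (2,1), (2,2), (2,3), (2,4), (3,4), (4,4), (4,3), (3,3), (3,2)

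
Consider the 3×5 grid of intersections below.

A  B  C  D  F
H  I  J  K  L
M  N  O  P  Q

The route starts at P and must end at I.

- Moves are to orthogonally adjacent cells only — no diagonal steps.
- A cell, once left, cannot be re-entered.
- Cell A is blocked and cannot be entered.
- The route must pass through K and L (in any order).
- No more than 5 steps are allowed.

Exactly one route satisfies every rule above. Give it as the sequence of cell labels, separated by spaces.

The budget equals the shortest possible length, so every move has to be on a shortest route through the required cells.
Route from P: right 1 to Q, up 1 to L, left 3 to I — 5 moves in all.
Check: all required cells visited; 5 ≤ 5 moves.

P Q L K J I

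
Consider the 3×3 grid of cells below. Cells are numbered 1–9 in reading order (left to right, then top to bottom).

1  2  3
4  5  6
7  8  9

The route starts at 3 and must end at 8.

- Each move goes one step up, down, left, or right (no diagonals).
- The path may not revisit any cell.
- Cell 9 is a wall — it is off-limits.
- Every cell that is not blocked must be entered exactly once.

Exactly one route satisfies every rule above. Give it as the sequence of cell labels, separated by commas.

Need to visit all 8 open cells exactly once, starting at 3 and ending at 8.
Route from 3: down 1 to 6, left 1 to 5, up 1 to 2, left 1 to 1, down 2 to 7, right 1 to 8 — 7 moves in all.
Check: all 8 open cells covered.

3, 6, 5, 2, 1, 4, 7, 8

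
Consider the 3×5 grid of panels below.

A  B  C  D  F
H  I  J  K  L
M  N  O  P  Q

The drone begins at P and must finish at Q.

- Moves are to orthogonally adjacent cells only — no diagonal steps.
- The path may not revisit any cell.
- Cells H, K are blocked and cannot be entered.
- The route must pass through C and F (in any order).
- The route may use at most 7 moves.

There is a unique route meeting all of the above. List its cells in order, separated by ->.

The budget equals the shortest possible length, so every move has to be on a shortest route through the required cells.
Route from P: left to O, 2× up (reaching C), 2× right (reaching F), 2× down (reaching Q) — 7 moves in all.
Check: all required cells visited; 7 ≤ 7 moves.

P -> O -> J -> C -> D -> F -> L -> Q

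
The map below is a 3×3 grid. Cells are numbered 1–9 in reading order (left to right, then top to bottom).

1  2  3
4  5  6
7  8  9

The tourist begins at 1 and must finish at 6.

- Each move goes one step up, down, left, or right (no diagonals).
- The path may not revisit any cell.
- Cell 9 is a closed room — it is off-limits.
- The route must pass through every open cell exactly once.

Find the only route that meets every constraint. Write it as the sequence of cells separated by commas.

Need to visit all 8 open cells exactly once, starting at 1 and ending at 6.
Cell 8 has only two open neighbours (5 and 7), so the path must pass straight through it: one of those is the cell it's entered from and the other is where it exits.
Route from 1: 2× down (reaching 7), right to 8, 2× up (reaching 2), right to 3, down to 6 — 7 moves in all.
Check: all 8 open cells covered.

1, 4, 7, 8, 5, 2, 3, 6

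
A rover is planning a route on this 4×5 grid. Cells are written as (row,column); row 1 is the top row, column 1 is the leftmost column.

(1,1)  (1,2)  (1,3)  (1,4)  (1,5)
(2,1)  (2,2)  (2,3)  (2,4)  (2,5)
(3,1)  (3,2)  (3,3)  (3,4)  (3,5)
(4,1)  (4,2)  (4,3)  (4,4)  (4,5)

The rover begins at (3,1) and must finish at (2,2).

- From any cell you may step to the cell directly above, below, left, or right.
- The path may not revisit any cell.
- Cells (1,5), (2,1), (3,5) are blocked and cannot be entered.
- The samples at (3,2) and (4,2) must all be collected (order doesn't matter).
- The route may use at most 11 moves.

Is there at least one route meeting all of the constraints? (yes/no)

yes

One route that works: (3,1) → (4,1) → (4,2) → (3,2) → (2,2).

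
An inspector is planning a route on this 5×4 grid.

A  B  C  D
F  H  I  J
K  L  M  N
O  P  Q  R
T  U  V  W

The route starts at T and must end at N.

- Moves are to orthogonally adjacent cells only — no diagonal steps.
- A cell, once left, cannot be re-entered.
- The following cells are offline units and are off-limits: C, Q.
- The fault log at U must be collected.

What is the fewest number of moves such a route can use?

5

Any route passes through U somewhere between T and N. Summing Manhattan distances along the two legs (T → U → N) gives a lower bound of 1 + 4 = 5 moves.
A route of 5 moves achieves this: T → U → P → L → M → N.
Since 5 matches the lower bound, it is optimal.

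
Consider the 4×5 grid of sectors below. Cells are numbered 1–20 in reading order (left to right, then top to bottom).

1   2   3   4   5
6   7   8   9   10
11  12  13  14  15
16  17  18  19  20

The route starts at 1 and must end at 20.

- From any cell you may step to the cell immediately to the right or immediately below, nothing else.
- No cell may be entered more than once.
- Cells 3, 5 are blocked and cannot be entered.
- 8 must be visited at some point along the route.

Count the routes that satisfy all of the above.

12

A right/down-only route from 1 to 20 makes exactly 3 down-moves and 4 right-moves in some order.
With no other constraints that would be C(7,3) = 35 routes.
Split at 8 and multiply the segment counts (each segment already excludes blocked cells): 1→8: 2; 8→20: 6; product = 12.
That gives 12 routes.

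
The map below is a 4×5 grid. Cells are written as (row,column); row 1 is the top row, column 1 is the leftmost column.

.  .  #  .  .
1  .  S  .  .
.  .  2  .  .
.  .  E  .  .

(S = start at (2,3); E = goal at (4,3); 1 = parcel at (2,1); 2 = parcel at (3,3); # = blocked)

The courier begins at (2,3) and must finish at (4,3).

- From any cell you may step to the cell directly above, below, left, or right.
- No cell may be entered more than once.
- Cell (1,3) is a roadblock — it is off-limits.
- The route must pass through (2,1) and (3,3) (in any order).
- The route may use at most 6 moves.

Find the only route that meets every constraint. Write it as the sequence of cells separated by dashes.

Any route must reach (2,1) and (3,3) and still end at (4,3) within 6 moves, so the order of the required stops is forced.
Route from (2,3): left 2 to (2,1), down 1 to (3,1), right 2 to (3,3), down 1 to (4,3) — 6 moves in all.
Check: all required cells visited; 6 ≤ 6 moves.

(2,3) - (2,2) - (2,1) - (3,1) - (3,2) - (3,3) - (4,3)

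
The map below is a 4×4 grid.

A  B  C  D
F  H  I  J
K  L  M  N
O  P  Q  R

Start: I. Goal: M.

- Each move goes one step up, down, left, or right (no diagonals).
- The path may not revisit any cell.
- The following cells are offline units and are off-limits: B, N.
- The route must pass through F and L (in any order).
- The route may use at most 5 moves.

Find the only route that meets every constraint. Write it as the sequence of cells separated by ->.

Any route must reach F and L and still end at M within 5 moves, so the order of the required stops is forced.
Route from I: left 2 to F, down 1 to K, right 2 to M — 5 moves in all.
Check: all required cells visited; 5 ≤ 5 moves.

I -> H -> F -> K -> L -> M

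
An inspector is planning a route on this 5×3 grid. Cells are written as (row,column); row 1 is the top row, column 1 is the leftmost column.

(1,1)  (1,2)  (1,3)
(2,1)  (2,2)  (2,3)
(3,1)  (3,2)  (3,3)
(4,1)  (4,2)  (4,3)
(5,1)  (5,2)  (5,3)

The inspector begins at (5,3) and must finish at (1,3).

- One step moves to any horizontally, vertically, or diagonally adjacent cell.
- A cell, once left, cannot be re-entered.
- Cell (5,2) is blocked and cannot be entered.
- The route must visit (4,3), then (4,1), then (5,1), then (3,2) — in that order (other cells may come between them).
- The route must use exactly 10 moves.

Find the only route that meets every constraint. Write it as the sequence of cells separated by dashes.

(5,3) - (4,3) - (3,3) - (2,2) - (3,1) - (4,1) - (5,1) - (4,2) - (3,2) - (2,3) - (1,3)

The waypoints must appear in the order (4,3), (4,1), (5,1), (3,2), with no cell reused.
Route from (5,3): up 2 to (3,3), up-left 1 to (2,2), down-left 1 to (3,1), down 2 to (5,1), up-right 1 to (4,2), up 1 to (3,2), up-right 1 to (2,3), up 1 to (1,3) — 10 moves in all.
Check: order respected ((4,3) at step 1, (4,1) at step 5, (5,1) at step 6, (3,2) at step 8); 10 moves as required.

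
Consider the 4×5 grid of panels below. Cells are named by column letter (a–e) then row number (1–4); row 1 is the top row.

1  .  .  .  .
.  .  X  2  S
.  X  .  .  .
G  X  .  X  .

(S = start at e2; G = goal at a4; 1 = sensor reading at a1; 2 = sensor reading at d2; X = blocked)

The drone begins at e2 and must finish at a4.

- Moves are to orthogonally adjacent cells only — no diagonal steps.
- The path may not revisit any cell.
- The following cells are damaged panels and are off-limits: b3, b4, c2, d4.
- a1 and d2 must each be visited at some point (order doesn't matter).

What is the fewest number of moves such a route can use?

Any route passes through a1 and d2 in some order between e2 and a4. Summing Manhattan distances along each leg and taking the cheapest ordering (e2 → d2 → a1 → a4) gives a lower bound of 1 + 4 + 3 = 8 moves.
A route of 8 moves achieves this: e2 → d2 → d1 → c1 → b1 → a1 → a2 → a3 → a4.
Since 8 matches the lower bound, it is optimal.

8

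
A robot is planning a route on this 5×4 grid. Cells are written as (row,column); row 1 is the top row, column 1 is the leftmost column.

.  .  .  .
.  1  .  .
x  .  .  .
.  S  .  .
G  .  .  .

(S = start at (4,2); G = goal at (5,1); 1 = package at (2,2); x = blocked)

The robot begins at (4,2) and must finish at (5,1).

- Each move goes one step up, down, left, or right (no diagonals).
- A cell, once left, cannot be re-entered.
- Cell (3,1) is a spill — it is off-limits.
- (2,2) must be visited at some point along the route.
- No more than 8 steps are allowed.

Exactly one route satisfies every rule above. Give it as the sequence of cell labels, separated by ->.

The budget equals the shortest possible length, so every move has to be on a shortest route through the required cells.
Route from (4,2): 2× up (reaching (2,2)), right to (2,3), 3× down (reaching (5,3)), 2× left (reaching (5,1)) — 8 moves in all.
Check: all required cells visited; 8 ≤ 8 moves.

(4,2) -> (3,2) -> (2,2) -> (2,3) -> (3,3) -> (4,3) -> (5,3) -> (5,2) -> (5,1)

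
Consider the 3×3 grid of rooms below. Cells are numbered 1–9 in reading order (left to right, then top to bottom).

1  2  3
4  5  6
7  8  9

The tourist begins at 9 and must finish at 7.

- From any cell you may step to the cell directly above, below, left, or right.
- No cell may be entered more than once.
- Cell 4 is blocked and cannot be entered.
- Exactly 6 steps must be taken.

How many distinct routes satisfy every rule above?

1

Need simple routes of exactly 6 moves from 9 to 7 (Manhattan distance 2, so 2 moves are spent on a detour and 2 undoing it).
Enumerating: 9 6 3 2 5 8 7.
That gives 1 route.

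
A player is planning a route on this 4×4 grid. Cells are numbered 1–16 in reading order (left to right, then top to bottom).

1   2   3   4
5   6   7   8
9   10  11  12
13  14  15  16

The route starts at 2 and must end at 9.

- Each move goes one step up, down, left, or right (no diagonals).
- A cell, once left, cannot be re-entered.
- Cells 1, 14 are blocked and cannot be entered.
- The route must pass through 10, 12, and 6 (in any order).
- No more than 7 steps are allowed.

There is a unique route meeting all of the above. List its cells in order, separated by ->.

The 7-move cap with required stops at 10, 12, 6 leaves no slack for detours.
Route from 2: down 1 to 6, right 2 to 8, down 1 to 12, left 3 to 9 — 7 moves in all.
Check: all required cells visited; 7 ≤ 7 moves.

2 -> 6 -> 7 -> 8 -> 12 -> 11 -> 10 -> 9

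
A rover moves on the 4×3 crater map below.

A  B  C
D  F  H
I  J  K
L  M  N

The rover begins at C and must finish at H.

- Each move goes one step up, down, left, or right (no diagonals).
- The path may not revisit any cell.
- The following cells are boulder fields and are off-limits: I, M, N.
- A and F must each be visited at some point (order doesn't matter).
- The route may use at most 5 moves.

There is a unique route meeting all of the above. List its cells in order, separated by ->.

Any route must reach A and F and still end at H within 5 moves, so the order of the required stops is forced.
Route from C: 2× left (reaching A), down to D, 2× right (reaching H) — 5 moves in all.
Check: all required cells visited; 5 ≤ 5 moves.

C -> B -> A -> D -> F -> H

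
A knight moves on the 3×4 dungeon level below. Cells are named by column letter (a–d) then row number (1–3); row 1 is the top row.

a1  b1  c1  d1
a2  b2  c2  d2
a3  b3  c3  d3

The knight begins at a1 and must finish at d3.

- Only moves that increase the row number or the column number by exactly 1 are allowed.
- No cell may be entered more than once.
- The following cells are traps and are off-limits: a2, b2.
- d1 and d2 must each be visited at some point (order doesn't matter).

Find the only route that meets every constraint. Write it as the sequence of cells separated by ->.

Moves only go right or down, so the column and row indices never decrease.
Route from a1: right 3 to d1, down 2 to d3 — 5 moves in all.
Check: all required cells visited.

a1 -> b1 -> c1 -> d1 -> d2 -> d3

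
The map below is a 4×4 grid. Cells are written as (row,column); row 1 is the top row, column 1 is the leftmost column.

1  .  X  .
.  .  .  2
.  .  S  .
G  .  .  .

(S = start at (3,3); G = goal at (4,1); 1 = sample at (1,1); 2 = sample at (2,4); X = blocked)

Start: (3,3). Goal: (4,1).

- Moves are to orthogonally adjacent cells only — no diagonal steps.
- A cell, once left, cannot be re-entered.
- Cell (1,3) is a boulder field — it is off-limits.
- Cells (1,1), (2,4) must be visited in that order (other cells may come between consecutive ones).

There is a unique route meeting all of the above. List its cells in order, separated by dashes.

(3,3) - (3,2) - (3,1) - (2,1) - (1,1) - (1,2) - (2,2) - (2,3) - (2,4) - (3,4) - (4,4) - (4,3) - (4,2) - (4,1)

The waypoints must appear in the order (1,1), (2,4), with no cell reused.
Route from (3,3): 2× left (reaching (3,1)), 2× up (reaching (1,1)), right to (1,2), down to (2,2), 2× right (reaching (2,4)), 2× down (reaching (4,4)), 3× left (reaching (4,1)) — 13 moves in all.
Check: order respected (1 at step 4, 2 at step 8).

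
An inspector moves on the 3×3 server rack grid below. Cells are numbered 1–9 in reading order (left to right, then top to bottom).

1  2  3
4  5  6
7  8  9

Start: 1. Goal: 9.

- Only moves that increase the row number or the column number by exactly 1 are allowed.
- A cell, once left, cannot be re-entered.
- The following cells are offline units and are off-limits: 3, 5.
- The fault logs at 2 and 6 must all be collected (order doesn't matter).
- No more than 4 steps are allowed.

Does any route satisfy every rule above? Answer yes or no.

no

Right/down moves force the required cells to be taken in the order 2, 6. Every right/down route from 2 to 6 runs into a blocked cell, so that leg cannot be completed.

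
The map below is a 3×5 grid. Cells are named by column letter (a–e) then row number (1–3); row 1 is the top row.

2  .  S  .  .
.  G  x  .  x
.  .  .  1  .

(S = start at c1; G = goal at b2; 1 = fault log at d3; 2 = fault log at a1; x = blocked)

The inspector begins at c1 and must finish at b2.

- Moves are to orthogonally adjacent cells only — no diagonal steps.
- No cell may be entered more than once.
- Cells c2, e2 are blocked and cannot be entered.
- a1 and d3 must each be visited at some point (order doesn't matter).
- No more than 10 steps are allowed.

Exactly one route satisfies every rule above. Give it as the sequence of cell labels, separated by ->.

The budget equals the shortest possible length, so every move has to be on a shortest route through the required cells.
Route from c1: right 1 to d1, down 2 to d3, left 3 to a3, up 2 to a1, right 1 to b1, down 1 to b2 — 10 moves in all.
Check: all required cells visited; 10 ≤ 10 moves.

c1 -> d1 -> d2 -> d3 -> c3 -> b3 -> a3 -> a2 -> a1 -> b1 -> b2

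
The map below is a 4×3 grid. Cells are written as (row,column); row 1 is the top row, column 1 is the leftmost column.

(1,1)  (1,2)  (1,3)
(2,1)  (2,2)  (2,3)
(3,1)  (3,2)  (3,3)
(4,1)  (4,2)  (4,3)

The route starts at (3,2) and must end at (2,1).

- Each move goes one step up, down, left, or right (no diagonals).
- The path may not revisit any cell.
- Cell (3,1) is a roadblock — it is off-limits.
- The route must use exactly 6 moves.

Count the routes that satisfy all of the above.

Need simple routes of exactly 6 moves from (3,2) to (2,1) (Manhattan distance 2, so 2 moves are spent on a detour and 2 undoing it).
Enumerating: (3,2) (2,2) (2,3) (1,3) (1,2) (1,1) (2,1) | (3,2) (4,2) (4,3) (3,3) (2,3) (2,2) (2,1) | (3,2) (3,3) (2,3) (1,3) (1,2) (2,2) (2,1) | (3,2) (3,3) (2,3) (1,3) (1,2) (1,1) (2,1) | (3,2) (3,3) (2,3) (2,2) (1,2) (1,1) (2,1).
That gives 5 routes.

5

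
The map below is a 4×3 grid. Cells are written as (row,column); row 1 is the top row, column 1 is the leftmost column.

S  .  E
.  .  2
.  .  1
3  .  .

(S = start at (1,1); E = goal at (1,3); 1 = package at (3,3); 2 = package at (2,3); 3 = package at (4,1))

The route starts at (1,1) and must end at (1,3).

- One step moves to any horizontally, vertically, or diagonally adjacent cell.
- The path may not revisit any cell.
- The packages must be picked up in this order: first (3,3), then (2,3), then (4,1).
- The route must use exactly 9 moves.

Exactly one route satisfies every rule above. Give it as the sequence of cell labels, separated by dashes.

(1,1) - (2,2) - (3,3) - (2,3) - (3,2) - (4,1) - (3,1) - (2,1) - (1,2) - (1,3)

The waypoints must appear in the order (3,3), (2,3), (4,1), with no cell reused.
Route from (1,1): down-right 2 to (3,3), up 1 to (2,3), down-left 2 to (4,1), up 2 to (2,1), up-right 1 to (1,2), right 1 to (1,3) — 9 moves in all.
Check: order respected (1 at step 2, 2 at step 3, 3 at step 5); 9 moves as required.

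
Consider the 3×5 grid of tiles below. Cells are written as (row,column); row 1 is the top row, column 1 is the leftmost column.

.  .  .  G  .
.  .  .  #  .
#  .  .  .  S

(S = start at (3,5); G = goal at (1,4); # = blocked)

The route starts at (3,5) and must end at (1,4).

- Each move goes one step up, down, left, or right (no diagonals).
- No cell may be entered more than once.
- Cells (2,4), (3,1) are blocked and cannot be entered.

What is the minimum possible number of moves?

The Manhattan distance from (3,5) to (1,4) is |3−1| + |5−4| = 3, so at least 3 moves are needed.
A route of 3 moves achieves this: (3,5) → (2,5) → (1,5) → (1,4).
Since 3 matches the lower bound, it is optimal.

3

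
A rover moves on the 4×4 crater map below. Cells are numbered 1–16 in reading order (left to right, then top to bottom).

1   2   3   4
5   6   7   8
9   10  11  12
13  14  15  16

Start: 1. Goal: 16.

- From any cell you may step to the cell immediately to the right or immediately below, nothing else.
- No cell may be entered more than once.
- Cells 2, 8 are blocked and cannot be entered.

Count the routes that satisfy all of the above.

9

A right/down-only route from 1 to 16 makes exactly 3 down-moves and 3 right-moves in some order.
With no other constraints that would be C(6,3) = 20 routes.
Subtract routes through each blocked cell (inclusion–exclusion for overlaps): − through 2: 10 − through 8: 4 + through 2&8: 3 → 9.
That gives 9 routes.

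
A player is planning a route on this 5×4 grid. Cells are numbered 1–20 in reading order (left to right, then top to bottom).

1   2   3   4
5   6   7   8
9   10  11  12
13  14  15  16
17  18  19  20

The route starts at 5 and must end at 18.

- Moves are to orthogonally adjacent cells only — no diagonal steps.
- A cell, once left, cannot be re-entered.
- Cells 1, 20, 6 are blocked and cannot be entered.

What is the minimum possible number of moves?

The Manhattan distance from 5 to 18 is |2−5| + |1−2| = 4, so at least 4 moves are needed.
A route of 4 moves achieves this: 5 → 9 → 13 → 17 → 18.
Since 4 matches the lower bound, it is optimal.

4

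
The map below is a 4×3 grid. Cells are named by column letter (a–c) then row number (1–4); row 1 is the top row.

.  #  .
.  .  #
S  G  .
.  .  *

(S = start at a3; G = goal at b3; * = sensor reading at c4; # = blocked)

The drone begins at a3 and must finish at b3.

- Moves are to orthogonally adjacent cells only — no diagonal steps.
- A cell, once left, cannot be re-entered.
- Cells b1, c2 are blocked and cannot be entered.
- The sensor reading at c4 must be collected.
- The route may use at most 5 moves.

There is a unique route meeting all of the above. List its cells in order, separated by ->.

a3 -> a4 -> b4 -> c4 -> c3 -> b3

The budget equals the shortest possible length, so every move has to be on a shortest route through the required cells.
Route from a3: down 1 to a4, right 2 to c4, up 1 to c3, left 1 to b3 — 5 moves in all.
Check: all required cells visited; 5 ≤ 5 moves.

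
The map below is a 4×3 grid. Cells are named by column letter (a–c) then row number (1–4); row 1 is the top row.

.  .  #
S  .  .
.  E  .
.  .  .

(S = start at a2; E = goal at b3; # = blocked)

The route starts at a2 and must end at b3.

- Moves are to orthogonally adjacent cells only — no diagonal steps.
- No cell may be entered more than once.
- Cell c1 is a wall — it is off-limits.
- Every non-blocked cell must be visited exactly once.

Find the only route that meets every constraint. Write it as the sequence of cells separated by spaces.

Need to visit all 11 open cells exactly once, starting at a2 and ending at b3.
Cell c4 has only two open neighbours (c3 and b4), so the path must pass straight through it: one of those is the cell it's entered from and the other is where it exits.
Route from a2: up to a1, right to b1, down to b2, right to c2, 2× down (reaching c4), 2× left (reaching a4), up to a3, right to b3 — 10 moves in all.
Check: all 11 open cells covered.

a2 a1 b1 b2 c2 c3 c4 b4 a4 a3 b3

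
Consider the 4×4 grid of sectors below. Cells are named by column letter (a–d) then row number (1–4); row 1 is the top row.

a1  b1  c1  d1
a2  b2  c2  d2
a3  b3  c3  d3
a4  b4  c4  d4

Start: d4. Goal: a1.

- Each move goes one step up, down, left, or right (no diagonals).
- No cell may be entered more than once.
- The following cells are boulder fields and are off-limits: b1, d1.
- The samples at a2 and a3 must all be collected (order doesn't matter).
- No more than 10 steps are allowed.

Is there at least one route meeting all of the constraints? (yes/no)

One route that works: d4 → d3 → c3 → b3 → a3 → a2 → a1.

yes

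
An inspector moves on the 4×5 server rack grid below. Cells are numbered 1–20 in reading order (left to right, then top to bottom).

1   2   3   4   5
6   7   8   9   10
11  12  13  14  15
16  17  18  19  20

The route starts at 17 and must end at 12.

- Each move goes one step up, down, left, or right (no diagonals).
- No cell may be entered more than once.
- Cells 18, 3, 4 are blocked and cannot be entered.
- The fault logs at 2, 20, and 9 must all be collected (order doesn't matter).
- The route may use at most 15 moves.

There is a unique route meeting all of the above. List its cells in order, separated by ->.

The 15-move cap with required stops at 2, 20, 9 leaves no slack for detours.
Route from 17: left 1 to 16, up 3 to 1, right 1 to 2, down 1 to 7, right 3 to 10, down 2 to 20, left 1 to 19, up 1 to 14, left 2 to 12 — 15 moves in all.
Check: all required cells visited; 15 ≤ 15 moves.

17 -> 16 -> 11 -> 6 -> 1 -> 2 -> 7 -> 8 -> 9 -> 10 -> 15 -> 20 -> 19 -> 14 -> 13 -> 12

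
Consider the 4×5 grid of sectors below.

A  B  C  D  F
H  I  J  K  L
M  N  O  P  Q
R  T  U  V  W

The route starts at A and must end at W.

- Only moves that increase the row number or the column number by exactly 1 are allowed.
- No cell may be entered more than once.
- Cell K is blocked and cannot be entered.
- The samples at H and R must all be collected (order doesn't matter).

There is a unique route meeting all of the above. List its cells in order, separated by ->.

Moves only go right or down, so the column and row indices never decrease.
Route from A: 3× down (reaching R), 4× right (reaching W) — 7 moves in all.
Check: all required cells visited.

A -> H -> M -> R -> T -> U -> V -> W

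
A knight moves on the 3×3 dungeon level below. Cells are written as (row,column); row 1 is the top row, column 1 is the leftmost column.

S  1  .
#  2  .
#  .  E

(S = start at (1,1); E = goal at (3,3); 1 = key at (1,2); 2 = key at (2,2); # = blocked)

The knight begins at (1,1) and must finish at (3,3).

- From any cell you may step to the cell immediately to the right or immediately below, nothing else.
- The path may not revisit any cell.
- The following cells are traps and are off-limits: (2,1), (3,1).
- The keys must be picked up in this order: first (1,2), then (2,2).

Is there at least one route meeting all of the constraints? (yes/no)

yes

One route that works: (1,1) → (1,2) → (2,2) → (3,2) → (3,3).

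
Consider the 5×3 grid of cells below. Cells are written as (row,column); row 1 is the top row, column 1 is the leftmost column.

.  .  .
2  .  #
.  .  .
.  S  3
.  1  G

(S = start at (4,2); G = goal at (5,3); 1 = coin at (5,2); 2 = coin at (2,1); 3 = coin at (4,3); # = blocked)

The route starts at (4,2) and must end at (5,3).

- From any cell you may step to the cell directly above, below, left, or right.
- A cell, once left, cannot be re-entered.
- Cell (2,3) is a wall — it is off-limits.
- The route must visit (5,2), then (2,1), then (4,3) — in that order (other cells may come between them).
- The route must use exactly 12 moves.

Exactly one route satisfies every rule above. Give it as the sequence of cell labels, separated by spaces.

The waypoints must appear in the order (5,2), (2,1), (4,3), with no cell reused.
Route from (4,2): down 1 to (5,2), left 1 to (5,1), up 4 to (1,1), right 1 to (1,2), down 2 to (3,2), right 1 to (3,3), down 2 to (5,3) — 12 moves in all.
Check: order respected (1 at step 1, 2 at step 5, 3 at step 11); 12 moves as required.

(4,2) (5,2) (5,1) (4,1) (3,1) (2,1) (1,1) (1,2) (2,2) (3,2) (3,3) (4,3) (5,3)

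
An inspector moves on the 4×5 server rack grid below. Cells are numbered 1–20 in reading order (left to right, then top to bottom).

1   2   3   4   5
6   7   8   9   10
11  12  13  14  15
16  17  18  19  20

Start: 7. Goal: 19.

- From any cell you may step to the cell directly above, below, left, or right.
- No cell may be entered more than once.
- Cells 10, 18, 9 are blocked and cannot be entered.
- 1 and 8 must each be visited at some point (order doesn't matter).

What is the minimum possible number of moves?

8

Any route passes through 1 and 8 in some order between 7 and 19. Summing Manhattan distances along each leg and taking the cheapest ordering (7 → 1 → 8 → 19) gives a lower bound of 2 + 3 + 3 = 8 moves.
A route of 8 moves achieves this: 7 → 6 → 1 → 2 → 3 → 8 → 13 → 14 → 19.
Since 8 matches the lower bound, it is optimal.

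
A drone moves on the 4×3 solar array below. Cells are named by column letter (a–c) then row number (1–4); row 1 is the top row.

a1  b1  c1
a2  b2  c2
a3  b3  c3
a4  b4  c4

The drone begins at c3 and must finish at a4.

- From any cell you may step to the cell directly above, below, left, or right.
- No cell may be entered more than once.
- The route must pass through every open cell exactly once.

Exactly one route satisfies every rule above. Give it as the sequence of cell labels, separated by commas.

Need to visit all 12 open cells exactly once, starting at c3 and ending at a4.
Route from c3: down to c4, left to b4, 2× up (reaching b2), right to c2, up to c1, 2× left (reaching a1), 3× down (reaching a4) — 11 moves in all.
Check: all 12 open cells covered.

c3, c4, b4, b3, b2, c2, c1, b1, a1, a2, a3, a4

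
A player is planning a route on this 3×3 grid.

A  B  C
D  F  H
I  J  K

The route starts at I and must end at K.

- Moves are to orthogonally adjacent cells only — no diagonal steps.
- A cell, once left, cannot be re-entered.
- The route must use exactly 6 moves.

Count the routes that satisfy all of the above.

5

Need simple routes of exactly 6 moves from I to K (Manhattan distance 2, so 2 moves are spent on a detour and 2 undoing it).
Enumerating: I D A B F J K | I D A B F H K | I D A B C H K | I D F B C H K | I J F B C H K.
That gives 5 routes.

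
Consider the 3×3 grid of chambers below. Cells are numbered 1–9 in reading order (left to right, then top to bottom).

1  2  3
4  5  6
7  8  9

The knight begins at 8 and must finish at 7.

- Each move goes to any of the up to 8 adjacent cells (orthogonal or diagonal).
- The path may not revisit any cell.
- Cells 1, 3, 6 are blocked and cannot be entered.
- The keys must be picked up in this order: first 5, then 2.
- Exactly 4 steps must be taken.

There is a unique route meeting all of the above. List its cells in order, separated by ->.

The waypoints must appear in the order 5, 2, with no cell reused.
Route from 8: up 2 to 2, down-left 1 to 4, down 1 to 7 — 4 moves in all.
Check: order respected (5 at step 1, 2 at step 2); 4 moves as required.

8 -> 5 -> 2 -> 4 -> 7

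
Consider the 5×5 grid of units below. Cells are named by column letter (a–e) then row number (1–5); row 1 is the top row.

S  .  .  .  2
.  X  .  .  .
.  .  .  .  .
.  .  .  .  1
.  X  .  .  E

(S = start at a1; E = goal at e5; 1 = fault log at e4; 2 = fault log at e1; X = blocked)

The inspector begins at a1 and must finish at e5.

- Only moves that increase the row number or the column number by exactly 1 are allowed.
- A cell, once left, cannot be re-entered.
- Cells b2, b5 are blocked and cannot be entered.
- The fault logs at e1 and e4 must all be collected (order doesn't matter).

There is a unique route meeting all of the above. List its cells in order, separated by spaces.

Moves only go right or down, so the column and row indices never decrease.
Route from a1: right 4 to e1, down 4 to e5 — 8 moves in all.
Check: all required cells visited.

a1 b1 c1 d1 e1 e2 e3 e4 e5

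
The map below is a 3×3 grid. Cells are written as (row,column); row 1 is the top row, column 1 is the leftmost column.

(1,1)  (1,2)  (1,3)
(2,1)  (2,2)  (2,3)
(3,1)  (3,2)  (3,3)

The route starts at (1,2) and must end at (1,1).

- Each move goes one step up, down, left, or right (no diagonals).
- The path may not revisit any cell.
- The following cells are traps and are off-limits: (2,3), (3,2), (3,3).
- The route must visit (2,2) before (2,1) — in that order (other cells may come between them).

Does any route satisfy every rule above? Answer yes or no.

One route that works: (1,2) → (2,2) → (2,1) → (1,1).

yes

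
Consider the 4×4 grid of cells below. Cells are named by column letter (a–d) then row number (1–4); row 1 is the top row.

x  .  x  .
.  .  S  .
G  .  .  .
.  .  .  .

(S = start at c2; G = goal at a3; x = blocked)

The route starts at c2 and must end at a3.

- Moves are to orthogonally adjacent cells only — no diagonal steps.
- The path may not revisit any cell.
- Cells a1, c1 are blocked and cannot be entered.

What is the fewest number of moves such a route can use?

3

The Manhattan distance from c2 to a3 is |2−3| + |3−1| = 3, so at least 3 moves are needed.
A route of 3 moves achieves this: c2 → c3 → b3 → a3.
Since 3 matches the lower bound, it is optimal.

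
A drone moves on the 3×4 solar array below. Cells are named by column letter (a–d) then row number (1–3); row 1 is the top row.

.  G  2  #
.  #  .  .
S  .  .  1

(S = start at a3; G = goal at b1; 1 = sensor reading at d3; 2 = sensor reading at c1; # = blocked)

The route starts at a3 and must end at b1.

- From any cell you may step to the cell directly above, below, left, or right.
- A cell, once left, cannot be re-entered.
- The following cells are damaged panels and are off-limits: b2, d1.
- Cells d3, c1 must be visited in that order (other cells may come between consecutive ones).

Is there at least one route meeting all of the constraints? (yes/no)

One route that works: a3 → b3 → c3 → d3 → d2 → c2 → c1 → b1.

yes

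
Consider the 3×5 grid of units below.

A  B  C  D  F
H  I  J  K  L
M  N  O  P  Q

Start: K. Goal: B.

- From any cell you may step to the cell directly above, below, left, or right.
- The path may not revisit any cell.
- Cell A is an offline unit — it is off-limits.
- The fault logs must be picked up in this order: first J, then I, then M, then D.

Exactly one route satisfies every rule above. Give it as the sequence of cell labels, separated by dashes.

K - J - I - H - M - N - O - P - Q - L - F - D - C - B

The waypoints must appear in the order J, I, M, D, with no cell reused.
Route from K: 3× left (reaching H), down to M, 4× right (reaching Q), 2× up (reaching F), 3× left (reaching B) — 13 moves in all.
Check: order respected (J at step 1, I at step 2, M at step 4, D at step 11).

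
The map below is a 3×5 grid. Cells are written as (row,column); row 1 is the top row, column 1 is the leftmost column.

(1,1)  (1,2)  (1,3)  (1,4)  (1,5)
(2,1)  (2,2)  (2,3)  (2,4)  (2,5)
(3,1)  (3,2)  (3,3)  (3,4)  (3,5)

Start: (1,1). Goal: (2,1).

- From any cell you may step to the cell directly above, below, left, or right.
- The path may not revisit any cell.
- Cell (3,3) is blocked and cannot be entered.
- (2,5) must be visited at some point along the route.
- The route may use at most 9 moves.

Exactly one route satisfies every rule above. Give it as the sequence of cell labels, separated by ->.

(1,1) -> (1,2) -> (1,3) -> (1,4) -> (1,5) -> (2,5) -> (2,4) -> (2,3) -> (2,2) -> (2,1)

The budget equals the shortest possible length, so every move has to be on a shortest route through the required cells.
Route from (1,1): right 4 to (1,5), down 1 to (2,5), left 4 to (2,1) — 9 moves in all.
Check: all required cells visited; 9 ≤ 9 moves.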